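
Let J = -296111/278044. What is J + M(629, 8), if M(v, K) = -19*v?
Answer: -3323199955/278044 ≈ -11952.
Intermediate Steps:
J = -296111/278044 (J = -296111*1/278044 = -296111/278044 ≈ -1.0650)
J + M(629, 8) = -296111/278044 - 19*629 = -296111/278044 - 11951 = -3323199955/278044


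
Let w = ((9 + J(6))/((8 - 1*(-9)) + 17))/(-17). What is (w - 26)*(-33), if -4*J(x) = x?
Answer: 992343/1156 ≈ 858.43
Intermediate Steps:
J(x) = -x/4
w = -15/1156 (w = ((9 - ¼*6)/((8 - 1*(-9)) + 17))/(-17) = ((9 - 3/2)/((8 + 9) + 17))*(-1/17) = (15/(2*(17 + 17)))*(-1/17) = ((15/2)/34)*(-1/17) = ((15/2)*(1/34))*(-1/17) = (15/68)*(-1/17) = -15/1156 ≈ -0.012976)
(w - 26)*(-33) = (-15/1156 - 26)*(-33) = -30071/1156*(-33) = 992343/1156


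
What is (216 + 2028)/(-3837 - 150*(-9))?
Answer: -748/829 ≈ -0.90229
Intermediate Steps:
(216 + 2028)/(-3837 - 150*(-9)) = 2244/(-3837 + 1350) = 2244/(-2487) = 2244*(-1/2487) = -748/829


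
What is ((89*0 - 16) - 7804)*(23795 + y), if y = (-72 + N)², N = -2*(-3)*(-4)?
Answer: -258146020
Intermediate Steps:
N = -24 (N = 6*(-4) = -24)
y = 9216 (y = (-72 - 24)² = (-96)² = 9216)
((89*0 - 16) - 7804)*(23795 + y) = ((89*0 - 16) - 7804)*(23795 + 9216) = ((0 - 16) - 7804)*33011 = (-16 - 7804)*33011 = -7820*33011 = -258146020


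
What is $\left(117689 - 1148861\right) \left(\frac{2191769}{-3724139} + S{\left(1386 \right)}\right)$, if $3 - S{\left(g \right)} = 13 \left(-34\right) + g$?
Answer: $\frac{3615914507937696}{3724139} \approx 9.7094 \cdot 10^{8}$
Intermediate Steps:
$S{\left(g \right)} = 445 - g$ ($S{\left(g \right)} = 3 - \left(13 \left(-34\right) + g\right) = 3 - \left(-442 + g\right) = 445 - g$)
$\left(117689 - 1148861\right) \left(\frac{2191769}{-3724139} + S{\left(1386 \right)}\right) = \left(117689 - 1148861\right) \left(\frac{2191769}{-3724139} + \left(445 - 1386\right)\right) = - 1031172 \left(2191769 \left(- \frac{1}{3724139}\right) + \left(445 - 1386\right)\right) = - 1031172 \left(- \frac{2191769}{3724139} - 941\right) = \left(-1031172\right) \left(- \frac{3506606568}{3724139}\right) = \frac{3615914507937696}{3724139}$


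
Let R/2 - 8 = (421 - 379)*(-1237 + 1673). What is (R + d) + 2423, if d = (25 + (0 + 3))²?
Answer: 39847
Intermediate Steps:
d = 784 (d = (25 + 3)² = 28² = 784)
R = 36640 (R = 16 + 2*((421 - 379)*(-1237 + 1673)) = 16 + 2*(42*436) = 16 + 2*18312 = 16 + 36624 = 36640)
(R + d) + 2423 = (36640 + 784) + 2423 = 37424 + 2423 = 39847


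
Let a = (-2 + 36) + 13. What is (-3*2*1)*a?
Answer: -282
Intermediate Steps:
a = 47 (a = 34 + 13 = 47)
(-3*2*1)*a = (-3*2*1)*47 = -6*1*47 = -6*47 = -282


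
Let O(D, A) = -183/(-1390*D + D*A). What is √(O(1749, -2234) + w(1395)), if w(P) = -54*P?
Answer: I*√84066209056889202/1056396 ≈ 274.46*I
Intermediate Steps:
O(D, A) = -183/(-1390*D + A*D)
√(O(1749, -2234) + w(1395)) = √(-183/(1749*(-1390 - 2234)) - 54*1395) = √(-183*1/1749/(-3624) - 75330) = √(-183*1/1749*(-1/3624) - 75330) = √(61/2112792 - 75330) = √(-159156621299/2112792) = I*√84066209056889202/1056396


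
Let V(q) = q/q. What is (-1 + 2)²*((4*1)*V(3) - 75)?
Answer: -71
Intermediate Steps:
V(q) = 1
(-1 + 2)²*((4*1)*V(3) - 75) = (-1 + 2)²*((4*1)*1 - 75) = 1²*(4*1 - 75) = 1*(4 - 75) = 1*(-71) = -71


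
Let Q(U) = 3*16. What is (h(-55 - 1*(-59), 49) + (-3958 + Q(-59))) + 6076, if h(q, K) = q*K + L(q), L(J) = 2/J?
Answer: 4725/2 ≈ 2362.5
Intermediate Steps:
h(q, K) = 2/q + K*q (h(q, K) = q*K + 2/q = K*q + 2/q = 2/q + K*q)
Q(U) = 48
(h(-55 - 1*(-59), 49) + (-3958 + Q(-59))) + 6076 = ((2/(-55 - 1*(-59)) + 49*(-55 - 1*(-59))) + (-3958 + 48)) + 6076 = ((2/(-55 + 59) + 49*(-55 + 59)) - 3910) + 6076 = ((2/4 + 49*4) - 3910) + 6076 = ((2*(¼) + 196) - 3910) + 6076 = ((½ + 196) - 3910) + 6076 = (393/2 - 3910) + 6076 = -7427/2 + 6076 = 4725/2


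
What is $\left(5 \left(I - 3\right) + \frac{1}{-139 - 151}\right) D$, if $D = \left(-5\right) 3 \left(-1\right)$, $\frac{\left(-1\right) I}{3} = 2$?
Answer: $- \frac{39153}{58} \approx -675.05$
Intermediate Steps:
$I = -6$ ($I = \left(-3\right) 2 = -6$)
$D = 15$ ($D = \left(-15\right) \left(-1\right) = 15$)
$\left(5 \left(I - 3\right) + \frac{1}{-139 - 151}\right) D = \left(5 \left(-6 - 3\right) + \frac{1}{-139 - 151}\right) 15 = \left(5 \left(-9\right) + \frac{1}{-290}\right) 15 = \left(-45 - \frac{1}{290}\right) 15 = \left(- \frac{13051}{290}\right) 15 = - \frac{39153}{58}$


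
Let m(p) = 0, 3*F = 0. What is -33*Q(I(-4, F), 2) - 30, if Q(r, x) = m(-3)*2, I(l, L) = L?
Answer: -30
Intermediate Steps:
F = 0 (F = (⅓)*0 = 0)
Q(r, x) = 0 (Q(r, x) = 0*2 = 0)
-33*Q(I(-4, F), 2) - 30 = -33*0 - 30 = 0 - 30 = -30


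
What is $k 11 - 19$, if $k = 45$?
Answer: $476$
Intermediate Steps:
$k 11 - 19 = 45 \cdot 11 - 19 = 495 - 19 = 476$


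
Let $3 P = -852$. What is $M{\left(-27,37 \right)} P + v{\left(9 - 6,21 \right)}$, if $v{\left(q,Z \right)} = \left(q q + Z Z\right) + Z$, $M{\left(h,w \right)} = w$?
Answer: $-10037$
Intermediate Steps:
$P = -284$ ($P = \frac{1}{3} \left(-852\right) = -284$)
$v{\left(q,Z \right)} = Z + Z^{2} + q^{2}$ ($v{\left(q,Z \right)} = \left(q^{2} + Z^{2}\right) + Z = \left(Z^{2} + q^{2}\right) + Z = Z + Z^{2} + q^{2}$)
$M{\left(-27,37 \right)} P + v{\left(9 - 6,21 \right)} = 37 \left(-284\right) + \left(21 + 21^{2} + \left(9 - 6\right)^{2}\right) = -10508 + \left(21 + 441 + \left(9 - 6\right)^{2}\right) = -10508 + \left(21 + 441 + 3^{2}\right) = -10508 + \left(21 + 441 + 9\right) = -10508 + 471 = -10037$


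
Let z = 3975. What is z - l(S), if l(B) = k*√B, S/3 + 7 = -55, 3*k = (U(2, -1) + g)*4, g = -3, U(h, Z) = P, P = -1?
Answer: 3975 + 16*I*√186/3 ≈ 3975.0 + 72.737*I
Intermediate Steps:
U(h, Z) = -1
k = -16/3 (k = ((-1 - 3)*4)/3 = (-4*4)/3 = (⅓)*(-16) = -16/3 ≈ -5.3333)
S = -186 (S = -21 + 3*(-55) = -21 - 165 = -186)
l(B) = -16*√B/3
z - l(S) = 3975 - (-16)*√(-186)/3 = 3975 - (-16)*I*√186/3 = 3975 + 16*I*√186/3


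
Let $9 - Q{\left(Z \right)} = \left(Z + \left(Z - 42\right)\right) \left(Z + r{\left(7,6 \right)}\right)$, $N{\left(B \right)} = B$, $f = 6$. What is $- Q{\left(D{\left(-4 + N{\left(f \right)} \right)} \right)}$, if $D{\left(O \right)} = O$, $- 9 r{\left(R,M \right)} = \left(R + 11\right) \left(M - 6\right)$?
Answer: $-85$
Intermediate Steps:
$r{\left(R,M \right)} = - \frac{\left(-6 + M\right) \left(11 + R\right)}{9}$ ($r{\left(R,M \right)} = - \frac{\left(R + 11\right) \left(M - 6\right)}{9} = - \frac{\left(11 + R\right) \left(-6 + M\right)}{9} = - \frac{\left(-6 + M\right) \left(11 + R\right)}{9}$)
$Q{\left(Z \right)} = 9 - Z \left(-42 + 2 Z\right)$ ($Q{\left(Z \right)} = 9 - \left(Z + \left(Z - 42\right)\right) \left(Z + \left(\frac{22}{3} - \frac{22}{3} + \frac{2}{3} \cdot 7 - \frac{2}{3} \cdot 7\right)\right) = 9 - \left(Z + \left(-42 + Z\right)\right) \left(Z + \left(\frac{22}{3} - \frac{22}{3} + \frac{14}{3} - \frac{14}{3}\right)\right) = 9 - \left(-42 + 2 Z\right) \left(Z + 0\right) = 9 - \left(-42 + 2 Z\right) Z = 9 - Z \left(-42 + 2 Z\right)$)
$- Q{\left(D{\left(-4 + N{\left(f \right)} \right)} \right)} = - (9 - 2 \left(-4 + 6\right)^{2} + 42 \left(-4 + 6\right)) = - (9 - 2 \cdot 2^{2} + 42 \cdot 2) = - (9 - 8 + 84) = \left(-1\right) 85 = -85$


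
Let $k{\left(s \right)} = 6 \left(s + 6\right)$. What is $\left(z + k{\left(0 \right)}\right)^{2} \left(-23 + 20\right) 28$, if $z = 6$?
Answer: $-148176$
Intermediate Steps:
$k{\left(s \right)} = 36 + 6 s$ ($k{\left(s \right)} = 6 \left(6 + s\right) = 36 + 6 s$)
$\left(z + k{\left(0 \right)}\right)^{2} \left(-23 + 20\right) 28 = \left(6 + \left(36 + 6 \cdot 0\right)\right)^{2} \left(-23 + 20\right) 28 = \left(6 + \left(36 + 0\right)\right)^{2} \left(-3\right) 28 = \left(6 + 36\right)^{2} \left(-3\right) 28 = 42^{2} \left(-3\right) 28 = 1764 \left(-3\right) 28 = \left(-5292\right) 28 = -148176$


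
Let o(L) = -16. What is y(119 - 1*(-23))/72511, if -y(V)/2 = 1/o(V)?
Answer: 1/580088 ≈ 1.7239e-6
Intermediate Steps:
y(V) = ⅛ (y(V) = -2/(-16) = -2*(-1/16) = ⅛)
y(119 - 1*(-23))/72511 = (⅛)/72511 = (⅛)*(1/72511) = 1/580088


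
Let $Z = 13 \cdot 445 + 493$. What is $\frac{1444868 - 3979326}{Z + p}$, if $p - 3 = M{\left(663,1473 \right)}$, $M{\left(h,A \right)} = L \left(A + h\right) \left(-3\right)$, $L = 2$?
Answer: $\frac{2534458}{6535} \approx 387.83$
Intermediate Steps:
$M{\left(h,A \right)} = - 6 A - 6 h$ ($M{\left(h,A \right)} = 2 \left(A + h\right) \left(-3\right) = 2 \left(- 3 A - 3 h\right) = - 6 A - 6 h$)
$p = -12813$ ($p = 3 - 12816 = -12813$)
$Z = 6278$ ($Z = 5785 + 493 = 6278$)
$\frac{1444868 - 3979326}{Z + p} = \frac{1444868 - 3979326}{6278 - 12813} = - \frac{2534458}{-6535} = \left(-2534458\right) \left(- \frac{1}{6535}\right) = \frac{2534458}{6535}$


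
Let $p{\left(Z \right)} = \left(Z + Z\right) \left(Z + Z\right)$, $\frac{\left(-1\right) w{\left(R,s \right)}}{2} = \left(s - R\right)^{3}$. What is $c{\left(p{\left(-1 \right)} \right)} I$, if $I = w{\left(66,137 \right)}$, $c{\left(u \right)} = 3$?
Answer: $-2147466$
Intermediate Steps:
$w{\left(R,s \right)} = - 2 \left(s - R\right)^{3}$
$p{\left(Z \right)} = 4 Z^{2}$ ($p{\left(Z \right)} = 2 Z 2 Z = 4 Z^{2}$)
$I = -715822$ ($I = 2 \left(66 - 137\right)^{3} = 2 \left(-71\right)^{3} = 2 \left(-357911\right) = -715822$)
$c{\left(p{\left(-1 \right)} \right)} I = 3 \left(-715822\right) = -2147466$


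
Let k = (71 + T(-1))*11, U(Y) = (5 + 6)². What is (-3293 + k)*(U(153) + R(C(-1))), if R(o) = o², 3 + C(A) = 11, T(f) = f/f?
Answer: -462685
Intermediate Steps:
T(f) = 1
C(A) = 8 (C(A) = -3 + 11 = 8)
U(Y) = 121 (U(Y) = 11² = 121)
k = 792 (k = (71 + 1)*11 = 72*11 = 792)
(-3293 + k)*(U(153) + R(C(-1))) = (-3293 + 792)*(121 + 8²) = -2501*(121 + 64) = -2501*185 = -462685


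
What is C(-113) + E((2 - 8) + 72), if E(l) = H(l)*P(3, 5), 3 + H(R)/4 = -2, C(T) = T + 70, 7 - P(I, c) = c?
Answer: -83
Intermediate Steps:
P(I, c) = 7 - c
C(T) = 70 + T
H(R) = -20 (H(R) = -12 + 4*(-2) = -12 - 8 = -20)
E(l) = -40 (E(l) = -20*(7 - 1*5) = -20*(7 - 5) = -20*2 = -40)
C(-113) + E((2 - 8) + 72) = (70 - 113) - 40 = -43 - 40 = -83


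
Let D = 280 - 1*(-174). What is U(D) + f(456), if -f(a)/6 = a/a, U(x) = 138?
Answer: 132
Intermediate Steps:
D = 454 (D = 280 + 174 = 454)
f(a) = -6 (f(a) = -6*a/a = -6*1 = -6)
U(D) + f(456) = 138 - 6 = 132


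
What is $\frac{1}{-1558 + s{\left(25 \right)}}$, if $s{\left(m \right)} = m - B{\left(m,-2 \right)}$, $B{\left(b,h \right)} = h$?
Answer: $- \frac{1}{1531} \approx -0.00065317$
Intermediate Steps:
$s{\left(m \right)} = 2 + m$ ($s{\left(m \right)} = m - -2 = m + 2 = 2 + m$)
$\frac{1}{-1558 + s{\left(25 \right)}} = \frac{1}{-1558 + \left(2 + 25\right)} = \frac{1}{-1558 + 27} = \frac{1}{-1531} = - \frac{1}{1531}$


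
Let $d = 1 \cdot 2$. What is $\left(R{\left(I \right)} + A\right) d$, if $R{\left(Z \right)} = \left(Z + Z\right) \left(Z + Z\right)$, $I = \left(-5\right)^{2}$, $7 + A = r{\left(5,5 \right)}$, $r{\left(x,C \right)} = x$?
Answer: $4996$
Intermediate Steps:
$d = 2$
$A = -2$ ($A = -7 + 5 = -2$)
$I = 25$
$R{\left(Z \right)} = 4 Z^{2}$ ($R{\left(Z \right)} = 2 Z 2 Z = 4 Z^{2}$)
$\left(R{\left(I \right)} + A\right) d = \left(4 \cdot 25^{2} - 2\right) 2 = \left(4 \cdot 625 - 2\right) 2 = \left(2500 - 2\right) 2 = 2498 \cdot 2 = 4996$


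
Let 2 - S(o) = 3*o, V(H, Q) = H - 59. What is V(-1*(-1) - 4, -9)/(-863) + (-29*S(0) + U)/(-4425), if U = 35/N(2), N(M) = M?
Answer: 206201/2545850 ≈ 0.080995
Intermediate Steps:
V(H, Q) = -59 + H
S(o) = 2 - 3*o
U = 35/2 ≈ 17.500
V(-1*(-1) - 4, -9)/(-863) + (-29*S(0) + U)/(-4425) = (-59 + (-1*(-1) - 4))/(-863) + (-29*(2 - 3*0) + 35/2)/(-4425) = (-59 + (1 - 4))*(-1/863) + (-29*(2 + 0) + 35/2)*(-1/4425) = (-59 - 3)*(-1/863) + (-29*2 + 35/2)*(-1/4425) = -62*(-1/863) + (-58 + 35/2)*(-1/4425) = 62/863 - 81/2*(-1/4425) = 62/863 + 27/2950 = 206201/2545850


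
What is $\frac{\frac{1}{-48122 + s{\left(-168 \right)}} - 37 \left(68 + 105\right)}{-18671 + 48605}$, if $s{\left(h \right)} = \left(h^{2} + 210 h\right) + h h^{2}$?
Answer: $- \frac{30704380811}{143587710540} \approx -0.21384$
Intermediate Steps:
$s{\left(h \right)} = h^{2} + h^{3} + 210 h$ ($s{\left(h \right)} = \left(h^{2} + 210 h\right) + h^{3} = h^{2} + h^{3} + 210 h$)
$\frac{\frac{1}{-48122 + s{\left(-168 \right)}} - 37 \left(68 + 105\right)}{-18671 + 48605} = \frac{\frac{1}{-48122 - 168 \left(210 - 168 + \left(-168\right)^{2}\right)} - 37 \left(68 + 105\right)}{-18671 + 48605} = \frac{\frac{1}{-48122 - 168 \left(210 - 168 + 28224\right)} - 6401}{29934} = \left(\frac{1}{-48122 - 4748688} - 6401\right) \frac{1}{29934} = \left(\frac{1}{-4796810} - 6401\right) \frac{1}{29934} = \left(- \frac{1}{4796810} - 6401\right) \frac{1}{29934} = \left(- \frac{30704380811}{4796810}\right) \frac{1}{29934} = - \frac{30704380811}{143587710540}$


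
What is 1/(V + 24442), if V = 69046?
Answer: 1/93488 ≈ 1.0697e-5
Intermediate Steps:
1/(V + 24442) = 1/(69046 + 24442) = 1/93488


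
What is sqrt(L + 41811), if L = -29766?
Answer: sqrt(12045) ≈ 109.75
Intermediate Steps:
sqrt(L + 41811) = sqrt(-29766 + 41811) = sqrt(12045)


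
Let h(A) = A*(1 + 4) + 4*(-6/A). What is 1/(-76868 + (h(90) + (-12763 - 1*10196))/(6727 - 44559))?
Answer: -567480/43620715001 ≈ -1.3009e-5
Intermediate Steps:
h(A) = -24/A + 5*A (h(A) = A*5 - 24/A = 5*A - 24/A = -24/A + 5*A)
1/(-76868 + (h(90) + (-12763 - 1*10196))/(6727 - 44559)) = 1/(-76868 + ((-24/90 + 5*90) + (-12763 - 1*10196))/(6727 - 44559)) = 1/(-76868 + ((-24*1/90 + 450) + (-12763 - 10196))/(-37832)) = 1/(-76868 + ((-4/15 + 450) - 22959)*(-1/37832)) = 1/(-76868 + (6746/15 - 22959)*(-1/37832)) = 1/(-76868 - 337639/15*(-1/37832)) = 1/(-76868 + 337639/567480) = 1/(-43620715001/567480) = -567480/43620715001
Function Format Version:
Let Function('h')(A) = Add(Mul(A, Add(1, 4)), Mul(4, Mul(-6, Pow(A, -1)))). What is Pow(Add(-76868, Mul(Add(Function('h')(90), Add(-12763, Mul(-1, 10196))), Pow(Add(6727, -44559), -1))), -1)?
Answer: Rational(-567480, 43620715001) ≈ -1.3009e-5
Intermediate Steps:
Function('h')(A) = Add(Mul(-24, Pow(A, -1)), Mul(5, A)) (Function('h')(A) = Add(Mul(A, 5), Mul(-24, Pow(A, -1))) = Add(Mul(5, A), Mul(-24, Pow(A, -1))) = Add(Mul(-24, Pow(A, -1)), Mul(5, A)))
Pow(Add(-76868, Mul(Add(Function('h')(90), Add(-12763, Mul(-1, 10196))), Pow(Add(6727, -44559), -1))), -1) = Pow(Add(-76868, Mul(Add(Add(Mul(-24, Pow(90, -1)), Mul(5, 90)), Add(-12763, Mul(-1, 10196))), Pow(Add(6727, -44559), -1))), -1) = Pow(Add(-76868, Mul(Add(Add(Mul(-24, Rational(1, 90)), 450), Add(-12763, -10196)), Pow(-37832, -1))), -1) = Pow(Add(-76868, Mul(Add(Add(Rational(-4, 15), 450), -22959), Rational(-1, 37832))), -1) = Pow(Add(-76868, Mul(Add(Rational(6746, 15), -22959), Rational(-1, 37832))), -1) = Pow(Add(-76868, Mul(Rational(-337639, 15), Rational(-1, 37832))), -1) = Pow(Add(-76868, Rational(337639, 567480)), -1) = Pow(Rational(-43620715001, 567480), -1) = Rational(-567480, 43620715001)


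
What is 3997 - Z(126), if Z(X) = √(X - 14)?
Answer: 3997 - 4*√7 ≈ 3986.4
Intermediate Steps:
Z(X) = √(-14 + X)
3997 - Z(126) = 3997 - √(-14 + 126) = 3997 - √112 = 3997 - 4*√7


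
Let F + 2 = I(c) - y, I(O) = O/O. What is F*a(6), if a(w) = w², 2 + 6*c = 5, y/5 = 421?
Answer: -75816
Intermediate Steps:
y = 2105 (y = 5*421 = 2105)
c = ½ (c = -⅓ + (⅙)*5 = -⅓ + ⅚ = ½ ≈ 0.50000)
I(O) = 1
F = -2106 (F = -2 + (1 - 1*2105) = -2 + (1 - 2105) = -2 - 2104 = -2106)
F*a(6) = -2106*6² = -2106*36 = -75816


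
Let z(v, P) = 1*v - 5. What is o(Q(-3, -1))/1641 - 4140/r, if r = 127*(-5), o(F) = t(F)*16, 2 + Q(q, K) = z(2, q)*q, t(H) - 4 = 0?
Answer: 1366876/208407 ≈ 6.5587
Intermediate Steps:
z(v, P) = -5 + v (z(v, P) = v - 5 = -5 + v)
t(H) = 4 (t(H) = 4 + 0 = 4)
Q(q, K) = -2 - 3*q (Q(q, K) = -2 + (-5 + 2)*q = -2 - 3*q)
o(F) = 64 (o(F) = 4*16 = 64)
r = -635
o(Q(-3, -1))/1641 - 4140/r = 64/1641 - 4140/(-635) = 64*(1/1641) - 4140*(-1/635) = 64/1641 + 828/127 = 1366876/208407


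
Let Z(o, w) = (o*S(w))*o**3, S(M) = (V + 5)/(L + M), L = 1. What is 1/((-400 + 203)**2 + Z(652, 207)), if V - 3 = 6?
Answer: 13/158124738981 ≈ 8.2214e-11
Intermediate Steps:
V = 9 (V = 3 + 6 = 9)
S(M) = 14/(1 + M) (S(M) = (9 + 5)/(1 + M) = 14/(1 + M))
Z(o, w) = 14*o**4/(1 + w) (Z(o, w) = (o*(14/(1 + w)))*o**3 = (14*o/(1 + w))*o**3 = 14*o**4/(1 + w))
1/((-400 + 203)**2 + Z(652, 207)) = 1/((-400 + 203)**2 + 14*652**4/(1 + 207)) = 1/((-197)**2 + 14*180713410816/208) = 1/(38809 + 14*180713410816*(1/208)) = 1/(38809 + 158124234464/13) = 1/(158124738981/13) = 13/158124738981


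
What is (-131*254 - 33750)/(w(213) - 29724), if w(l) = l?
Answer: 67024/29511 ≈ 2.2712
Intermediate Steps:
(-131*254 - 33750)/(w(213) - 29724) = (-131*254 - 33750)/(213 - 29724) = (-1*33274 - 33750)/(-29511) = (-33274 - 33750)*(-1/29511) = -67024*(-1/29511) = 67024/29511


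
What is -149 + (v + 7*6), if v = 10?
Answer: -97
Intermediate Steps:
-149 + (v + 7*6) = -149 + (10 + 7*6) = -149 + (10 + 42) = -149 + 52 = -97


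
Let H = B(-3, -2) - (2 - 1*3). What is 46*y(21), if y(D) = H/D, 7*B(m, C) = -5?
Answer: 92/147 ≈ 0.62585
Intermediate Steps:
B(m, C) = -5/7 (B(m, C) = (⅐)*(-5) = -5/7)
H = 2/7 (H = -5/7 - (2 - 1*3) = -5/7 - (2 - 3) = -5/7 - 1*(-1) = -5/7 + 1 = 2/7 ≈ 0.28571)
y(D) = 2/(7*D)
46*y(21) = 46*((2/7)/21) = 46*((2/7)*(1/21)) = 46*(2/147) = 92/147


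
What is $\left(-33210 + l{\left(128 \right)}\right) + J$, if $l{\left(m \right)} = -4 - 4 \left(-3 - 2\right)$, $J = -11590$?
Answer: $-44784$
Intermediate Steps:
$l{\left(m \right)} = 16$ ($l{\left(m \right)} = -4 - 4 \left(-3 - 2\right) = -4 - -20 = -4 + 20 = 16$)
$\left(-33210 + l{\left(128 \right)}\right) + J = \left(-33210 + 16\right) - 11590 = -33194 - 11590 = -44784$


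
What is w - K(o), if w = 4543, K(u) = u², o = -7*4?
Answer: 3759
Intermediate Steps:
o = -28
w - K(o) = 4543 - 1*(-28)² = 4543 - 1*784 = 4543 - 784 = 3759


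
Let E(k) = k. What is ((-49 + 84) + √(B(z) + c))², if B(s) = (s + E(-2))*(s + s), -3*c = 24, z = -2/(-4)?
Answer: (70 + I*√38)²/4 ≈ 1215.5 + 215.75*I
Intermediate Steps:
z = ½ (z = -2*(-¼) = ½ ≈ 0.50000)
c = -8 (c = -⅓*24 = -8)
B(s) = 2*s*(-2 + s) (B(s) = (s - 2)*(s + s) = (-2 + s)*(2*s) = 2*s*(-2 + s))
((-49 + 84) + √(B(z) + c))² = ((-49 + 84) + √(2*(½)*(-2 + ½) - 8))² = (35 + √(2*(½)*(-3/2) - 8))² = (35 + √(-3/2 - 8))² = (35 + √(-19/2))² = (35 + I*√38/2)²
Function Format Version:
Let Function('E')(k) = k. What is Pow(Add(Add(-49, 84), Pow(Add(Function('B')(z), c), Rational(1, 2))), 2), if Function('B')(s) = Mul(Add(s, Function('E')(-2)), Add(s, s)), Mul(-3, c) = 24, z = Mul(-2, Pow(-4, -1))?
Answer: Mul(Rational(1, 4), Pow(Add(70, Mul(I, Pow(38, Rational(1, 2)))), 2)) ≈ Add(1215.5, Mul(215.75, I))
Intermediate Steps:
z = Rational(1, 2) (z = Mul(-2, Rational(-1, 4)) = Rational(1, 2) ≈ 0.50000)
c = -8 (c = Mul(Rational(-1, 3), 24) = -8)
Function('B')(s) = Mul(2, s, Add(-2, s)) (Function('B')(s) = Mul(Add(s, -2), Add(s, s)) = Mul(Add(-2, s), Mul(2, s)) = Mul(2, s, Add(-2, s)))
Pow(Add(Add(-49, 84), Pow(Add(Function('B')(z), c), Rational(1, 2))), 2) = Pow(Add(Add(-49, 84), Pow(Add(Mul(2, Rational(1, 2), Add(-2, Rational(1, 2))), -8), Rational(1, 2))), 2) = Pow(Add(35, Pow(Add(Mul(2, Rational(1, 2), Rational(-3, 2)), -8), Rational(1, 2))), 2) = Pow(Add(35, Pow(Add(Rational(-3, 2), -8), Rational(1, 2))), 2) = Pow(Add(35, Pow(Rational(-19, 2), Rational(1, 2))), 2) = Pow(Add(35, Mul(Rational(1, 2), I, Pow(38, Rational(1, 2)))), 2)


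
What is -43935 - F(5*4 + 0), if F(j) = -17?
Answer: -43918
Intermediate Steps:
-43935 - F(5*4 + 0) = -43935 - 1*(-17) = -43935 + 17 = -43918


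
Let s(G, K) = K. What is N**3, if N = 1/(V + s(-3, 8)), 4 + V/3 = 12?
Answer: 1/32768 ≈ 3.0518e-5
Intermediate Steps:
V = 24 (V = -12 + 3*12 = -12 + 36 = 24)
N = 1/32 (N = 1/(24 + 8) = 1/32 ≈ 0.031250)
N**3 = (1/32)**3 = 1/32768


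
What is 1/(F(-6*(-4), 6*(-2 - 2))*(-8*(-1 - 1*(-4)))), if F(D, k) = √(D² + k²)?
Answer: -√2/1152 ≈ -0.0012276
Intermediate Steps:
1/(F(-6*(-4), 6*(-2 - 2))*(-8*(-1 - 1*(-4)))) = 1/(√((-6*(-4))² + (6*(-2 - 2))²)*(-8*(-1 - 1*(-4)))) = 1/(√(24² + (6*(-4))²)*(-8*(-1 + 4))) = 1/(√(576 + (-24)²)*(-8*3)) = 1/(√(576 + 576)*(-24)) = 1/(√1152*(-24)) = 1/((24*√2)*(-24)) = 1/(-576*√2) = -√2/1152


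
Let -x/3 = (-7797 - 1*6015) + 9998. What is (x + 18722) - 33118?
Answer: -2954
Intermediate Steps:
x = 11442 (x = -3*((-7797 - 1*6015) + 9998) = -3*((-7797 - 6015) + 9998) = -3*(-13812 + 9998) = -3*(-3814) = 11442)
(x + 18722) - 33118 = (11442 + 18722) - 33118 = 30164 - 33118 = -2954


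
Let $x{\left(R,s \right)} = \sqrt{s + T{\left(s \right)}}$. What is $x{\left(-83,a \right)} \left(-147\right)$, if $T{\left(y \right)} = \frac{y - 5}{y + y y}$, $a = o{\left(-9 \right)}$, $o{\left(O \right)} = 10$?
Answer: $- \frac{147 \sqrt{4862}}{22} \approx -465.91$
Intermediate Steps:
$a = 10$
$T{\left(y \right)} = \frac{-5 + y}{y + y^{2}}$
$x{\left(R,s \right)} = \sqrt{s + \frac{-5 + s}{s \left(1 + s\right)}}$
$x{\left(-83,a \right)} \left(-147\right) = \sqrt{\frac{-5 + 10 + 10^{2} \left(1 + 10\right)}{10 \left(1 + 10\right)}} \left(-147\right) = \sqrt{\frac{-5 + 10 + 100 \cdot 11}{10 \cdot 11}} \left(-147\right) = \sqrt{\frac{1}{10} \cdot \frac{1}{11} \left(-5 + 10 + 1100\right)} \left(-147\right) = \sqrt{\frac{1}{10} \cdot \frac{1}{11} \cdot 1105} \left(-147\right) = \sqrt{\frac{221}{22}} \left(-147\right) = \frac{\sqrt{4862}}{22} \left(-147\right) = - \frac{147 \sqrt{4862}}{22}$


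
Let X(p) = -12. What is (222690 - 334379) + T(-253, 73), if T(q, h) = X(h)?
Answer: -111701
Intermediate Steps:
T(q, h) = -12
(222690 - 334379) + T(-253, 73) = (222690 - 334379) - 12 = -111689 - 12 = -111701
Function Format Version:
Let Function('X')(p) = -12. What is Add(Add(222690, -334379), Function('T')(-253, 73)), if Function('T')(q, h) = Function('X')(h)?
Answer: -111701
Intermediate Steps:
Function('T')(q, h) = -12
Add(Add(222690, -334379), Function('T')(-253, 73)) = Add(Add(222690, -334379), -12) = Add(-111689, -12) = -111701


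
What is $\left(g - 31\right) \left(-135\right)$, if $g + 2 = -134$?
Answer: $22545$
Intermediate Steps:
$g = -136$ ($g = -2 - 134 = -136$)
$\left(g - 31\right) \left(-135\right) = \left(-136 - 31\right) \left(-135\right) = \left(-167\right) \left(-135\right) = 22545$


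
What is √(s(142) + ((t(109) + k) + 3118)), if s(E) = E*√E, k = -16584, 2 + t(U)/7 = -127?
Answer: √(-14369 + 142*√142) ≈ 112.59*I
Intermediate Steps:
t(U) = -903 (t(U) = -14 + 7*(-127) = -14 - 889 = -903)
s(E) = E^(3/2)
√(s(142) + ((t(109) + k) + 3118)) = √(142^(3/2) + ((-903 - 16584) + 3118)) = √(142*√142 + (-17487 + 3118)) = √(142*√142 - 14369) = √(-14369 + 142*√142)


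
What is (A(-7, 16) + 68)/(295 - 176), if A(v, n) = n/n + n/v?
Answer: 467/833 ≈ 0.56062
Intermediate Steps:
A(v, n) = 1 + n/v
(A(-7, 16) + 68)/(295 - 176) = ((16 - 7)/(-7) + 68)/(295 - 176) = (-⅐*9 + 68)/119 = (-9/7 + 68)*(1/119) = (467/7)*(1/119) = 467/833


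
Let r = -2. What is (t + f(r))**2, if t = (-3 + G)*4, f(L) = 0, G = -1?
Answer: 256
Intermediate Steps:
t = -16 (t = (-3 - 1)*4 = -4*4 = -16)
(t + f(r))**2 = (-16 + 0)**2 = (-16)**2 = 256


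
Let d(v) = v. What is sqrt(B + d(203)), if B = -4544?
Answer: I*sqrt(4341) ≈ 65.886*I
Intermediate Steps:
sqrt(B + d(203)) = sqrt(-4544 + 203) = sqrt(-4341) = I*sqrt(4341)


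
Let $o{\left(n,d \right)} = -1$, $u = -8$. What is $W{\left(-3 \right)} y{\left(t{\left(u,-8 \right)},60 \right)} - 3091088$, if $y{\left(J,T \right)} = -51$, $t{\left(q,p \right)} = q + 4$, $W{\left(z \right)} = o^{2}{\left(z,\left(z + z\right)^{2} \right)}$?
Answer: $-3091139$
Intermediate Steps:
$W{\left(z \right)} = 1$ ($W{\left(z \right)} = \left(-1\right)^{2} = 1$)
$t{\left(q,p \right)} = 4 + q$
$W{\left(-3 \right)} y{\left(t{\left(u,-8 \right)},60 \right)} - 3091088 = 1 \left(-51\right) - 3091088 = -51 - 3091088 = -3091139$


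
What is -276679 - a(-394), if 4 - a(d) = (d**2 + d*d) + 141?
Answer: 33930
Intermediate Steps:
a(d) = -137 - 2*d**2 (a(d) = 4 - ((d**2 + d*d) + 141) = 4 - ((d**2 + d**2) + 141) = 4 - (2*d**2 + 141) = 4 - (141 + 2*d**2) = 4 + (-141 - 2*d**2) = -137 - 2*d**2)
-276679 - a(-394) = -276679 - (-137 - 2*(-394)**2) = -276679 - (-137 - 2*155236) = -276679 - (-137 - 310472) = -276679 - 1*(-310609) = -276679 + 310609 = 33930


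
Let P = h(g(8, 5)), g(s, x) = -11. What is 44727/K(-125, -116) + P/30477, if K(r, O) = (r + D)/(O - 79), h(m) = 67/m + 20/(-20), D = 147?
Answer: -88604410687/223498 ≈ -3.9644e+5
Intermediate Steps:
h(m) = -1 + 67/m (h(m) = 67/m + 20*(-1/20) = 67/m - 1 = -1 + 67/m)
P = -78/11 (P = (67 - 1*(-11))/(-11) = -(67 + 11)/11 = -1/11*78 = -78/11 ≈ -7.0909)
K(r, O) = (147 + r)/(-79 + O) (K(r, O) = (r + 147)/(O - 79) = (147 + r)/(-79 + O))
44727/K(-125, -116) + P/30477 = 44727/(((147 - 125)/(-79 - 116))) - 78/11/30477 = 44727/((22/(-195))) - 78/11*1/30477 = 44727/((-1/195*22)) - 26/111749 = 44727/(-22/195) - 26/111749 = 44727*(-195/22) - 26/111749 = -8721765/22 - 26/111749 = -88604410687/223498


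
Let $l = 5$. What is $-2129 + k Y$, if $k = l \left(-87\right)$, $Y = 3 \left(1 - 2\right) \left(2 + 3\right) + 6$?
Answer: $1786$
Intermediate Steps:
$Y = -9$ ($Y = 3 \left(\left(-1\right) 5\right) + 6 = 3 \left(-5\right) + 6 = -15 + 6 = -9$)
$k = -435$ ($k = 5 \left(-87\right) = -435$)
$-2129 + k Y = -2129 - -3915 = -2129 + 3915 = 1786$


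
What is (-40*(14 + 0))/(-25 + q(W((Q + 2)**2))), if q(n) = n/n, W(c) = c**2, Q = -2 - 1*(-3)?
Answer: 70/3 ≈ 23.333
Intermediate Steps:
Q = 1 (Q = -2 + 3 = 1)
q(n) = 1
(-40*(14 + 0))/(-25 + q(W((Q + 2)**2))) = (-40*(14 + 0))/(-25 + 1) = -40*14/(-24) = -560*(-1/24) = 70/3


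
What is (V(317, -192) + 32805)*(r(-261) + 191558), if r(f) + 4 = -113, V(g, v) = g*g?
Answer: 25517936654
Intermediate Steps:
V(g, v) = g**2
r(f) = -117 (r(f) = -4 - 113 = -117)
(V(317, -192) + 32805)*(r(-261) + 191558) = (317**2 + 32805)*(-117 + 191558) = (100489 + 32805)*191441 = 133294*191441 = 25517936654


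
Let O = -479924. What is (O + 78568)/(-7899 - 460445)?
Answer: 100339/117086 ≈ 0.85697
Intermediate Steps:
(O + 78568)/(-7899 - 460445) = (-479924 + 78568)/(-7899 - 460445) = -401356/(-468344) = -401356*(-1/468344) = 100339/117086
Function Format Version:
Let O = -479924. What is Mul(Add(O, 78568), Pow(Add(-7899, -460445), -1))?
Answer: Rational(100339, 117086) ≈ 0.85697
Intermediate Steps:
Mul(Add(O, 78568), Pow(Add(-7899, -460445), -1)) = Mul(Add(-479924, 78568), Pow(Add(-7899, -460445), -1)) = Mul(-401356, Pow(-468344, -1)) = Mul(-401356, Rational(-1, 468344)) = Rational(100339, 117086)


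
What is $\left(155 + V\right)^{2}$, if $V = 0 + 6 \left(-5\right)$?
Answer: $15625$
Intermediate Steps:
$V = -30$ ($V = 0 - 30 = -30$)
$\left(155 + V\right)^{2} = \left(155 - 30\right)^{2} = 125^{2} = 15625$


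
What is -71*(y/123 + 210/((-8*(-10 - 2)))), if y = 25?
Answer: -334055/1968 ≈ -169.74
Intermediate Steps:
-71*(y/123 + 210/((-8*(-10 - 2)))) = -71*(25/123 + 210/((-8*(-10 - 2)))) = -71*(25*(1/123) + 210/((-8*(-12)))) = -71*(25/123 + 210/96) = -71*(25/123 + 210*(1/96)) = -71*(25/123 + 35/16) = -71*4705/1968 = -334055/1968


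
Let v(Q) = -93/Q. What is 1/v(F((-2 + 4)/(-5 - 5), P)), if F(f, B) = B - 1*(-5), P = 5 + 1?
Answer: -11/93 ≈ -0.11828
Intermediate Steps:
P = 6
F(f, B) = 5 + B (F(f, B) = B + 5 = 5 + B)
1/v(F((-2 + 4)/(-5 - 5), P)) = 1/(-93/(5 + 6)) = 1/(-93/11) = -11/93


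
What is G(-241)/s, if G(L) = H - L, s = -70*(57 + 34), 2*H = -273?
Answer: -209/12740 ≈ -0.016405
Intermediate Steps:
H = -273/2 (H = (½)*(-273) = -273/2 ≈ -136.50)
s = -6370 (s = -70*91 = -6370)
G(L) = -273/2 - L
G(-241)/s = (-273/2 - 1*(-241))/(-6370) = (-273/2 + 241)*(-1/6370) = (209/2)*(-1/6370) = -209/12740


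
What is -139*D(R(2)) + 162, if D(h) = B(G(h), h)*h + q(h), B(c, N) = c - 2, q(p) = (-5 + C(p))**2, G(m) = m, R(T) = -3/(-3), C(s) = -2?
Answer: -6510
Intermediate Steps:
R(T) = 1 (R(T) = -3*(-1/3) = 1)
q(p) = 49 (q(p) = (-5 - 2)**2 = (-7)**2 = 49)
B(c, N) = -2 + c
D(h) = 49 + h*(-2 + h) (D(h) = (-2 + h)*h + 49 = h*(-2 + h) + 49 = 49 + h*(-2 + h))
-139*D(R(2)) + 162 = -139*(49 + 1*(-2 + 1)) + 162 = -139*(49 + 1*(-1)) + 162 = -139*(49 - 1) + 162 = -139*48 + 162 = -6672 + 162 = -6510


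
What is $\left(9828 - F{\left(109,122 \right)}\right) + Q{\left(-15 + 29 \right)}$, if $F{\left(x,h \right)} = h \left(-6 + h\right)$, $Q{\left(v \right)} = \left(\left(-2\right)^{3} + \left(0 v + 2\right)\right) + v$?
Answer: $-4316$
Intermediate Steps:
$Q{\left(v \right)} = -6 + v$ ($Q{\left(v \right)} = \left(-8 + \left(0 + 2\right)\right) + v = \left(-8 + 2\right) + v = -6 + v$)
$\left(9828 - F{\left(109,122 \right)}\right) + Q{\left(-15 + 29 \right)} = \left(9828 - 122 \left(-6 + 122\right)\right) + \left(-6 + \left(-15 + 29\right)\right) = \left(9828 - 122 \cdot 116\right) + \left(-6 + 14\right) = \left(9828 - 14152\right) + 8 = -4324 + 8 = -4316$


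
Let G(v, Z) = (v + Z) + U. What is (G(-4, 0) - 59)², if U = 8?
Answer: 3025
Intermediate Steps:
G(v, Z) = 8 + Z + v (G(v, Z) = (v + Z) + 8 = (Z + v) + 8 = 8 + Z + v)
(G(-4, 0) - 59)² = ((8 + 0 - 4) - 59)² = (4 - 59)² = (-55)² = 3025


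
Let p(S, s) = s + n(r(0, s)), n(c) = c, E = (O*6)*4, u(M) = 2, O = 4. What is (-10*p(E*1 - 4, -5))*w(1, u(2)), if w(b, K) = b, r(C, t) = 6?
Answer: -10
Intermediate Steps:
E = 96 (E = (4*6)*4 = 24*4 = 96)
p(S, s) = 6 + s (p(S, s) = s + 6 = 6 + s)
(-10*p(E*1 - 4, -5))*w(1, u(2)) = -10*(6 - 5)*1 = -10*1*1 = -10*1 = -10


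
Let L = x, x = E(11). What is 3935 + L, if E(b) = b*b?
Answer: 4056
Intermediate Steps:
E(b) = b**2
x = 121 (x = 11**2 = 121)
L = 121
3935 + L = 3935 + 121 = 4056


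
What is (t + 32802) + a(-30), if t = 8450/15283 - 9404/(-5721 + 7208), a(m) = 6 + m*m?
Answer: 765910818086/22725821 ≈ 33702.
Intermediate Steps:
a(m) = 6 + m²
t = -131156182/22725821 (t = 8450*(1/15283) - 9404/1487 = 8450/15283 - 9404*1/1487 = 8450/15283 - 9404/1487 = -131156182/22725821 ≈ -5.7712)
(t + 32802) + a(-30) = (-131156182/22725821 + 32802) + (6 + (-30)²) = 745321224260/22725821 + (6 + 900) = 745321224260/22725821 + 906 = 765910818086/22725821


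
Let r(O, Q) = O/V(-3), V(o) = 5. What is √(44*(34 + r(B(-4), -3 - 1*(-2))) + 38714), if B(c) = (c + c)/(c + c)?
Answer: √1005470/5 ≈ 200.55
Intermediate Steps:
B(c) = 1 (B(c) = (2*c)/((2*c)) = (2*c)*(1/(2*c)) = 1)
r(O, Q) = O/5
√(44*(34 + r(B(-4), -3 - 1*(-2))) + 38714) = √(44*(34 + (⅕)*1) + 38714) = √(44*(34 + ⅕) + 38714) = √(44*(171/5) + 38714) = √(7524/5 + 38714) = √(201094/5) = √1005470/5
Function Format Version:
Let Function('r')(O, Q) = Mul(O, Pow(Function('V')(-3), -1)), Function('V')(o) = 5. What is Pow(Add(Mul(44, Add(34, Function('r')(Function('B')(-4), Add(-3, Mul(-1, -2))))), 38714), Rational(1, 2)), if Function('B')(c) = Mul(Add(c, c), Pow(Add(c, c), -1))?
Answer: Mul(Rational(1, 5), Pow(1005470, Rational(1, 2))) ≈ 200.55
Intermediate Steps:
Function('B')(c) = 1 (Function('B')(c) = Mul(Mul(2, c), Pow(Mul(2, c), -1)) = Mul(Mul(2, c), Mul(Rational(1, 2), Pow(c, -1))) = 1)
Function('r')(O, Q) = Mul(Rational(1, 5), O) (Function('r')(O, Q) = Mul(O, Pow(5, -1)) = Mul(O, Rational(1, 5)) = Mul(Rational(1, 5), O))
Pow(Add(Mul(44, Add(34, Function('r')(Function('B')(-4), Add(-3, Mul(-1, -2))))), 38714), Rational(1, 2)) = Pow(Add(Mul(44, Add(34, Mul(Rational(1, 5), 1))), 38714), Rational(1, 2)) = Pow(Add(Mul(44, Add(34, Rational(1, 5))), 38714), Rational(1, 2)) = Pow(Add(Mul(44, Rational(171, 5)), 38714), Rational(1, 2)) = Pow(Add(Rational(7524, 5), 38714), Rational(1, 2)) = Pow(Rational(201094, 5), Rational(1, 2)) = Mul(Rational(1, 5), Pow(1005470, Rational(1, 2)))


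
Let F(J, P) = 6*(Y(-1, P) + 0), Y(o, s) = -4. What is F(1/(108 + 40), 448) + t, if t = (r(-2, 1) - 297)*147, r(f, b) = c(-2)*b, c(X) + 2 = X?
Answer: -44271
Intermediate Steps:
c(X) = -2 + X
F(J, P) = -24 (F(J, P) = 6*(-4 + 0) = 6*(-4) = -24)
r(f, b) = -4*b (r(f, b) = (-2 - 2)*b = -4*b)
t = -44247 (t = (-4*1 - 297)*147 = (-4 - 297)*147 = -301*147 = -44247)
F(1/(108 + 40), 448) + t = -24 - 44247 = -44271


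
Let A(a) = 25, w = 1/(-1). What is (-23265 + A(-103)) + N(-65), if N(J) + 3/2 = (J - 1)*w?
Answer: -46351/2 ≈ -23176.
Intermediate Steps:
w = -1 (w = 1*(-1) = -1)
N(J) = -½ - J (N(J) = -3/2 + (J - 1)*(-1) = -3/2 + (-1 + J)*(-1) = -3/2 + (1 - J) = -½ - J)
(-23265 + A(-103)) + N(-65) = (-23265 + 25) + (-½ - 1*(-65)) = -23240 + (-½ + 65) = -23240 + 129/2 = -46351/2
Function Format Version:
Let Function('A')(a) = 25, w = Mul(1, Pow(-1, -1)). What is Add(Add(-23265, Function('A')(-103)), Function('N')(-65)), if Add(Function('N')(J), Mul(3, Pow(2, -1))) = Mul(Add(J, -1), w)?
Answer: Rational(-46351, 2) ≈ -23176.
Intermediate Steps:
w = -1 (w = Mul(1, -1) = -1)
Function('N')(J) = Add(Rational(-1, 2), Mul(-1, J)) (Function('N')(J) = Add(Rational(-3, 2), Mul(Add(J, -1), -1)) = Add(Rational(-3, 2), Mul(Add(-1, J), -1)) = Add(Rational(-3, 2), Add(1, Mul(-1, J))) = Add(Rational(-1, 2), Mul(-1, J)))
Add(Add(-23265, Function('A')(-103)), Function('N')(-65)) = Add(Add(-23265, 25), Add(Rational(-1, 2), Mul(-1, -65))) = Add(-23240, Add(Rational(-1, 2), 65)) = Add(-23240, Rational(129, 2)) = Rational(-46351, 2)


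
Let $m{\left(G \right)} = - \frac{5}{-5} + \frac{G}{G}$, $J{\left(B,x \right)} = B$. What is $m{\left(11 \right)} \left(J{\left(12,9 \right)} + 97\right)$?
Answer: $218$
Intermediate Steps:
$m{\left(G \right)} = 2$ ($m{\left(G \right)} = \left(-5\right) \left(- \frac{1}{5}\right) + 1 = 1 + 1 = 2$)
$m{\left(11 \right)} \left(J{\left(12,9 \right)} + 97\right) = 2 \left(12 + 97\right) = 2 \cdot 109 = 218$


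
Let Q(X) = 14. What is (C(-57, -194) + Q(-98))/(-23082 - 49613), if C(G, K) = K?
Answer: 36/14539 ≈ 0.0024761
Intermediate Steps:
(C(-57, -194) + Q(-98))/(-23082 - 49613) = (-194 + 14)/(-23082 - 49613) = -180/(-72695) = -180*(-1/72695) = 36/14539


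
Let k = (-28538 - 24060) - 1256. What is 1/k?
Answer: -1/53854 ≈ -1.8569e-5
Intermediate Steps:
k = -53854 (k = -52598 - 1256 = -53854)
1/k = 1/(-53854) = -1/53854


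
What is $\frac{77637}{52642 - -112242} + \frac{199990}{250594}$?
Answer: $\frac{26215258769}{20659470548} \approx 1.2689$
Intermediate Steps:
$\frac{77637}{52642 - -112242} + \frac{199990}{250594} = \frac{77637}{52642 + 112242} + 199990 \cdot \frac{1}{250594} = \frac{77637}{164884} + \frac{99995}{125297} = \frac{26215258769}{20659470548}$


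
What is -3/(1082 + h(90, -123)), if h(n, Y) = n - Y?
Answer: -3/1295 ≈ -0.0023166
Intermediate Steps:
-3/(1082 + h(90, -123)) = -3/(1082 + (90 - 1*(-123))) = -3/(1082 + (90 + 123)) = -3/(1082 + 213) = -3/1295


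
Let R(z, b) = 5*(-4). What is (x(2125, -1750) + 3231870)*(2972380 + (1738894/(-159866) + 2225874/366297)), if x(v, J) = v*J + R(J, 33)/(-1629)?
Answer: -23008317272590516038177500/15898615428843 ≈ -1.4472e+12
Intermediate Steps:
R(z, b) = -20
x(v, J) = 20/1629 + J*v (x(v, J) = v*J - 20/(-1629) = J*v - 20*(-1/1629) = J*v + 20/1629 = 20/1629 + J*v)
(x(2125, -1750) + 3231870)*(2972380 + (1738894/(-159866) + 2225874/366297)) = ((20/1629 - 1750*2125) + 3231870)*(2972380 + (1738894/(-159866) + 2225874/366297)) = ((20/1629 - 3718750) + 3231870)*(2972380 + (1738894*(-1/159866) + 2225874*(1/366297))) = (-6057843730/1629 + 3231870)*(2972380 + (-869447/79933 + 741958/122099)) = -793127500*(2972380 - 46851680439/9759739367)/1629 = -793127500/1629*29009607248003021/9759739367 = -23008317272590516038177500/15898615428843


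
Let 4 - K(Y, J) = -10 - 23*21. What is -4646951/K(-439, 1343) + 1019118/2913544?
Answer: -6769294851349/724015684 ≈ -9349.7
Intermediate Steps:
K(Y, J) = 497 (K(Y, J) = 4 - (-10 - 23*21) = 4 - (-10 - 483) = 4 - 1*(-493) = 4 + 493 = 497)
-4646951/K(-439, 1343) + 1019118/2913544 = -4646951/497 + 1019118/2913544 = -4646951*1/497 + 1019118*(1/2913544) = -4646951/497 + 509559/1456772 = -6769294851349/724015684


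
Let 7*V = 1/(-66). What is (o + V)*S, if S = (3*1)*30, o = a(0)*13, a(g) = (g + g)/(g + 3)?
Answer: -15/77 ≈ -0.19481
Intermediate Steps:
a(g) = 2*g/(3 + g) (a(g) = (2*g)/(3 + g) = 2*g/(3 + g))
o = 0 (o = (2*0/(3 + 0))*13 = (2*0/3)*13 = (2*0*(⅓))*13 = 0*13 = 0)
V = -1/462 (V = (⅐)/(-66) = (⅐)*(-1/66) = -1/462 ≈ -0.0021645)
S = 90 (S = 3*30 = 90)
(o + V)*S = (0 - 1/462)*90 = -1/462*90 = -15/77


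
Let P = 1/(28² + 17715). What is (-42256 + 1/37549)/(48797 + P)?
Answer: -9783939458319/11298440329832 ≈ -0.86595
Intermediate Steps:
P = 1/18499 (P = 1/(784 + 17715) = 1/18499 ≈ 5.4057e-5)
(-42256 + 1/37549)/(48797 + P) = (-42256 + 1/37549)/(48797 + 1/18499) = (-42256 + 1/37549)/(902695704/18499) = -1586670543/37549*18499/902695704 = -9783939458319/11298440329832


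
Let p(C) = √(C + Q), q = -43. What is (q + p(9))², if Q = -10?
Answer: (43 - I)² ≈ 1848.0 - 86.0*I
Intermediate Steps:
p(C) = √(-10 + C) (p(C) = √(C - 10) = √(-10 + C))
(q + p(9))² = (-43 + √(-10 + 9))² = (-43 + √(-1))² = (-43 + I)²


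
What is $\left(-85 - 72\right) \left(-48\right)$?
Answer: $7536$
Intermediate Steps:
$\left(-85 - 72\right) \left(-48\right) = \left(-157\right) \left(-48\right) = 7536$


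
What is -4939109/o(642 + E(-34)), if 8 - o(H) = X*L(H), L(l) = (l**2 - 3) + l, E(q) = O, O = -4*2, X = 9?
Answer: 4939109/3623275 ≈ 1.3632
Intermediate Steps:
O = -8
E(q) = -8
L(l) = -3 + l + l**2 (L(l) = (-3 + l**2) + l = -3 + l + l**2)
o(H) = 35 - 9*H - 9*H**2 (o(H) = 8 - 9*(-3 + H + H**2) = 8 - (-27 + 9*H + 9*H**2) = 8 + (27 - 9*H - 9*H**2) = 35 - 9*H - 9*H**2)
-4939109/o(642 + E(-34)) = -4939109/(35 - 9*(642 - 8) - 9*(642 - 8)**2) = -4939109/(35 - 9*634 - 9*634**2) = -4939109/(35 - 5706 - 9*401956) = -4939109/(35 - 5706 - 3617604) = -4939109/(-3623275) = -4939109*(-1/3623275) = 4939109/3623275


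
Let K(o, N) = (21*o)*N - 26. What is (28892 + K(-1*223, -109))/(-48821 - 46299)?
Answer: -18597/3280 ≈ -5.6698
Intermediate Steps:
K(o, N) = -26 + 21*N*o (K(o, N) = 21*N*o - 26 = -26 + 21*N*o)
(28892 + K(-1*223, -109))/(-48821 - 46299) = (28892 + (-26 + 21*(-109)*(-1*223)))/(-48821 - 46299) = (28892 + (-26 + 21*(-109)*(-223)))/(-95120) = (28892 + (-26 + 510447))*(-1/95120) = (28892 + 510421)*(-1/95120) = 539313*(-1/95120) = -18597/3280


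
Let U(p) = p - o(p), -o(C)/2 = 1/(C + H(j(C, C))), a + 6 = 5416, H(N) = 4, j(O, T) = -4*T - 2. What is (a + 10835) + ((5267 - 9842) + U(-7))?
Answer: 34987/3 ≈ 11662.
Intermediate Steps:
j(O, T) = -2 - 4*T
a = 5410 (a = -6 + 5416 = 5410)
o(C) = -2/(4 + C) (o(C) = -2/(C + 4) = -2/(4 + C))
U(p) = p + 2/(4 + p) (U(p) = p - (-2)/(4 + p) = p + 2/(4 + p))
(a + 10835) + ((5267 - 9842) + U(-7)) = (5410 + 10835) + ((5267 - 9842) + (2 - 7*(4 - 7))/(4 - 7)) = 16245 + (-4575 + (2 - 7*(-3))/(-3)) = 16245 + (-4575 - (2 + 21)/3) = 16245 + (-4575 - ⅓*23) = 16245 + (-4575 - 23/3) = 16245 - 13748/3 = 34987/3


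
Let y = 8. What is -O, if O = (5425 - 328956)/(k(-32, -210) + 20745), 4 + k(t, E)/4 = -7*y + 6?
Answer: 323531/20529 ≈ 15.760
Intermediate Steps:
k(t, E) = -216 (k(t, E) = -16 + 4*(-7*8 + 6) = -16 + 4*(-56 + 6) = -16 + 4*(-50) = -16 - 200 = -216)
O = -323531/20529 (O = (5425 - 328956)/(-216 + 20745) = -323531/20529 ≈ -15.760)
-O = -1*(-323531/20529) = 323531/20529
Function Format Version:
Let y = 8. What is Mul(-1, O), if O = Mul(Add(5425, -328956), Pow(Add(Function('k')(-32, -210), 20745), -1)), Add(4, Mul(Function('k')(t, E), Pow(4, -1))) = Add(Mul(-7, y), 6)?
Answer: Rational(323531, 20529) ≈ 15.760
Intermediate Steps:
Function('k')(t, E) = -216 (Function('k')(t, E) = Add(-16, Mul(4, Add(Mul(-7, 8), 6))) = Add(-16, Mul(4, Add(-56, 6))) = Add(-16, Mul(4, -50)) = Add(-16, -200) = -216)
O = Rational(-323531, 20529) (O = Mul(Add(5425, -328956), Pow(Add(-216, 20745), -1)) = Mul(-323531, Pow(20529, -1)) = Mul(-323531, Rational(1, 20529)) = Rational(-323531, 20529) ≈ -15.760)
Mul(-1, O) = Mul(-1, Rational(-323531, 20529)) = Rational(323531, 20529)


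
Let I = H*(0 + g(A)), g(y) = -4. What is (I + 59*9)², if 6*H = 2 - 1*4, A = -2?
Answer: 2550409/9 ≈ 2.8338e+5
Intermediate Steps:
H = -⅓ (H = (2 - 1*4)/6 = (2 - 4)/6 = (⅙)*(-2) = -⅓ ≈ -0.33333)
I = 4/3 (I = -(0 - 4)/3 = -⅓*(-4) = 4/3 ≈ 1.3333)
(I + 59*9)² = (4/3 + 59*9)² = (4/3 + 531)² = (1597/3)² = 2550409/9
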